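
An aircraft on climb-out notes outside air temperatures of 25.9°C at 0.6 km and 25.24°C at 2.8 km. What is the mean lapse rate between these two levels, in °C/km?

Γ = −ΔT/Δz = (25.9 − 25.24) / (2800 − 600) m
  = 0.66°C / 2.2 km = 0.3°C/km

0.3°C/km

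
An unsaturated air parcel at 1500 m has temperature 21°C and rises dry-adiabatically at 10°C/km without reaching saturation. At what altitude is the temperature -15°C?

5100 m

Height above start = (21 − (-15)) / 10 = 3.6 km
Altitude = 1500 m + 3600 m = 5100 m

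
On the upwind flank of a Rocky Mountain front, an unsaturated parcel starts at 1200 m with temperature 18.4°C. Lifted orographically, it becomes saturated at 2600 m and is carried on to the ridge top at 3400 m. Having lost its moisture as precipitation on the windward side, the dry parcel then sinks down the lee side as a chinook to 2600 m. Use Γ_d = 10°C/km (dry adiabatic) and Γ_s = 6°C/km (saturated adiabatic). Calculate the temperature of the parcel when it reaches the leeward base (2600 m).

1200 → 2600 m (dry, 10°C/km): ΔT = -10 × 1.4 = -14°C → T = 4.4°C
2600 → 3400 m (saturated, 6°C/km): ΔT = -6 × 0.8 = -4.8°C → T = -0.4°C
3400 → 2600 m (dry descent, 10°C/km): ΔT = +10 × 0.8 = +8°C → T = 7.6°C

7.6°C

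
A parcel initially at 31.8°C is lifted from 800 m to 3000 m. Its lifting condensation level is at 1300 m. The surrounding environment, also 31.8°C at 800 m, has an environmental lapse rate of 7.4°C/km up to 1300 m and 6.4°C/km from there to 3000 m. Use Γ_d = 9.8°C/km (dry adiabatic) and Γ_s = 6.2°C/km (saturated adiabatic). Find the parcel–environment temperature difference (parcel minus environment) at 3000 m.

Parcel:
  Dry to 1300 m: -9.8 × 0.5 km = -4.9°C, so T = 26.9°C.
  Saturated to 3000 m: -6.2 × 1.7 km = -10.54°C, so T = 16.36°C.
Environment:
  Environment, lower layer to 1300 m: -7.4 × 0.5 km = -3.7°C, so T = 28.1°C.
  Environment, upper layer to 3000 m: -6.4 × 1.7 km = -10.88°C, so T = 17.22°C.
T_parcel − T_env = 16.36 − 17.22 = -0.86°C

-0.86°C (parcel cooler than environment)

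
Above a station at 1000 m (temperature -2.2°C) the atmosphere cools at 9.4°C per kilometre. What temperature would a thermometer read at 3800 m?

1000 → 3800 m (environmental, 9.4°C/km): ΔT = -9.4 × 2.8 = -26.32°C → T = -28.52°C

-28.52°C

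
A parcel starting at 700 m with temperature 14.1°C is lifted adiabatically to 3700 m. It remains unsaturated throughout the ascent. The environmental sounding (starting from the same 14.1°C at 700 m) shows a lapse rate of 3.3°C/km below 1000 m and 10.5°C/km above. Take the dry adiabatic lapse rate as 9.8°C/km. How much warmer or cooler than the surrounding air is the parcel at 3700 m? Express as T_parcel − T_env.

Parcel:
  700–3700 m, dry: Δz = 3 km ⇒ ΔT = -29.4°C; T = -15.3°C
Environment:
  700–1000 m, environment, lower layer: Δz = 0.3 km ⇒ ΔT = -0.99°C; T = 13.11°C
  1000–3700 m, environment, upper layer: Δz = 2.7 km ⇒ ΔT = -28.35°C; T = -15.24°C
T_parcel − T_env = -15.3 − (-15.24) = -0.06°C

-0.06°C (parcel cooler than environment)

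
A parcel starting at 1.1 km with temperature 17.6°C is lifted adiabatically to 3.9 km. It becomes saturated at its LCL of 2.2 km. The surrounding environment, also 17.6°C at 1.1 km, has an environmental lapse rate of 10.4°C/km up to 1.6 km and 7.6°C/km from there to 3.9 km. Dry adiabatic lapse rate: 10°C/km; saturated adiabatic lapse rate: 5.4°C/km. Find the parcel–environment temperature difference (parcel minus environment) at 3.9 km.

+2.5°C (parcel warmer than environment)

Parcel:
  1100–2200 m, dry: Δz = 1.1 km ⇒ ΔT = -11°C; T = 6.6°C
  2200–3900 m, saturated: Δz = 1.7 km ⇒ ΔT = -9.18°C; T = -2.58°C
Environment:
  1100–1600 m, environment, lower layer: Δz = 0.5 km ⇒ ΔT = -5.2°C; T = 12.4°C
  1600–3900 m, environment, upper layer: Δz = 2.3 km ⇒ ΔT = -17.48°C; T = -5.08°C
T_parcel − T_env = -2.58 − (-5.08) = +2.5°C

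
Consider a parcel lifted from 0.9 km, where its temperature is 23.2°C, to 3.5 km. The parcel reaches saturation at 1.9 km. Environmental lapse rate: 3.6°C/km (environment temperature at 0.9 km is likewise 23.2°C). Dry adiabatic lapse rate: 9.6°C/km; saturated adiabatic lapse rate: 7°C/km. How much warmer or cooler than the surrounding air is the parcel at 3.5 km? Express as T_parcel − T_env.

Parcel:
  900–1900 m, dry: Δz = 1 km ⇒ ΔT = -9.6°C; T = 13.6°C
  1900–3500 m, saturated: Δz = 1.6 km ⇒ ΔT = -11.2°C; T = 2.4°C
Environment:
  900–3500 m, environment: Δz = 2.6 km ⇒ ΔT = -9.36°C; T = 13.84°C
T_parcel − T_env = 2.4 − 13.84 = -11.44°C

-11.44°C (parcel cooler than environment)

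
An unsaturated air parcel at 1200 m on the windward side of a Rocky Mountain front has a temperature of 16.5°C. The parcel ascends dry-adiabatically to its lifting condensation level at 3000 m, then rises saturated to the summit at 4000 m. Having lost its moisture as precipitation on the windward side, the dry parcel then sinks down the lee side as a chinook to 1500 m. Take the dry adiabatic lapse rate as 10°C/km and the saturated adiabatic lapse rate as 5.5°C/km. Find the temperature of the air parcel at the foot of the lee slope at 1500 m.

1200–3000 m, dry: Δz = 1.8 km ⇒ ΔT = -18°C; T = -1.5°C
3000–4000 m, saturated: Δz = 1 km ⇒ ΔT = -5.5°C; T = -7°C
4000–1500 m, dry descent: Δz = 2.5 km ⇒ ΔT = +25°C; T = 18°C

18°C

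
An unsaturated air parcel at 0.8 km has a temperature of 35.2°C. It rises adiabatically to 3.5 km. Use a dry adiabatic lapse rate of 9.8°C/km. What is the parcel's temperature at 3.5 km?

8.74°C

From 800 m to 3500 m (dry adiabatic): cools by 9.8 × 2.7 = 26.46°C, giving 8.74°C.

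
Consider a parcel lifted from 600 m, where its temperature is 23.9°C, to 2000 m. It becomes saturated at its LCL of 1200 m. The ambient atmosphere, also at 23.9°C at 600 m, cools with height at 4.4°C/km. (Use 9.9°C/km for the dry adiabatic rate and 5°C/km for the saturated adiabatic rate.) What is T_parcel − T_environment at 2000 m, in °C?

Parcel:
  600 → 1200 m (dry, 9.9°C/km): ΔT = -9.9 × 0.6 = -5.94°C → T = 17.96°C
  1200 → 2000 m (saturated, 5°C/km): ΔT = -5 × 0.8 = -4°C → T = 13.96°C
Environment:
  600 → 2000 m (environment, 4.4°C/km): ΔT = -4.4 × 1.4 = -6.16°C → T = 17.74°C
T_parcel − T_env = 13.96 − 17.74 = -3.78°C

-3.78°C (parcel cooler than environment)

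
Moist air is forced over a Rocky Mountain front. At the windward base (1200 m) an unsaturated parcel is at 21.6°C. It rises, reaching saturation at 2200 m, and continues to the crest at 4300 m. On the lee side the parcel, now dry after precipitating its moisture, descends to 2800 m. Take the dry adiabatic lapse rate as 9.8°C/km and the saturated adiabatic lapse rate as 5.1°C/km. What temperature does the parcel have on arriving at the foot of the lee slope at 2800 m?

15.79°C

1200–2200 m, dry: Δz = 1 km ⇒ ΔT = -9.8°C; T = 11.8°C
2200–4300 m, saturated: Δz = 2.1 km ⇒ ΔT = -10.71°C; T = 1.09°C
4300–2800 m, dry descent: Δz = 1.5 km ⇒ ΔT = +14.7°C; T = 15.79°C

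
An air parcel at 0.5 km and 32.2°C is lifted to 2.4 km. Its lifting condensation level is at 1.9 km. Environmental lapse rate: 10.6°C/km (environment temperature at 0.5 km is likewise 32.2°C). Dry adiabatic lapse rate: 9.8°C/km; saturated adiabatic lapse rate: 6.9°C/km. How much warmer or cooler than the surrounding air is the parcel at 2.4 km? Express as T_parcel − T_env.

Parcel:
  500 → 1900 m (dry, 9.8°C/km): ΔT = -9.8 × 1.4 = -13.72°C → T = 18.48°C
  1900 → 2400 m (saturated, 6.9°C/km): ΔT = -6.9 × 0.5 = -3.45°C → T = 15.03°C
Environment:
  500 → 2400 m (environment, 10.6°C/km): ΔT = -10.6 × 1.9 = -20.14°C → T = 12.06°C
T_parcel − T_env = 15.03 − 12.06 = +2.97°C

+2.97°C (parcel warmer than environment)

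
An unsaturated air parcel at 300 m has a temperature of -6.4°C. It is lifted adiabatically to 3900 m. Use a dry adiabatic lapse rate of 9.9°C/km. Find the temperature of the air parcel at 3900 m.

300 → 3900 m (dry adiabatic, 9.9°C/km): ΔT = -9.9 × 3.6 = -35.64°C → T = -42.04°C

-42.04°C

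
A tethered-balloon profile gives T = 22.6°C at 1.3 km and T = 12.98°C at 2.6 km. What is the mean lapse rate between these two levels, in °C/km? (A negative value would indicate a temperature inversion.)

7.4°C/km

Γ = −ΔT/Δz = (22.6 − 12.98) / (2600 − 1300) m
  = 9.62°C / 1.3 km = 7.4°C/km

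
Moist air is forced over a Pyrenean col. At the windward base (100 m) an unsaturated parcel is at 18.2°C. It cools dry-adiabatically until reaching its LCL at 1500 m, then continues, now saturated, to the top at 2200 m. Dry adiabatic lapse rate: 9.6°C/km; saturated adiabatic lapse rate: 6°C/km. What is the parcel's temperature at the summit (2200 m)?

0.56°C

From 100 m to 1500 m (dry): cools by 9.6 × 1.4 = 13.44°C, giving 4.76°C.
From 1500 m to 2200 m (saturated): cools by 6 × 0.7 = 4.2°C, giving 0.56°C.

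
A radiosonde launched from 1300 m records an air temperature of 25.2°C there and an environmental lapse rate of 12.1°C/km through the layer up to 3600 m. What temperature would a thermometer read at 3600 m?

From 1300 m to 3600 m (environmental): cools by 12.1 × 2.3 = 27.83°C, giving -2.63°C.

-2.63°C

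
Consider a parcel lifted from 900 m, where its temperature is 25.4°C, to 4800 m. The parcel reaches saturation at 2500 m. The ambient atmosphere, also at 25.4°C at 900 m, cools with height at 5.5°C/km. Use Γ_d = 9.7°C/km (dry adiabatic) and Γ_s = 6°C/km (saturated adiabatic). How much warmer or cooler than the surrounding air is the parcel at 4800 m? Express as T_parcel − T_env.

Parcel:
  900–2500 m, dry: Δz = 1.6 km ⇒ ΔT = -15.52°C; T = 9.88°C
  2500–4800 m, saturated: Δz = 2.3 km ⇒ ΔT = -13.8°C; T = -3.92°C
Environment:
  900–4800 m, environment: Δz = 3.9 km ⇒ ΔT = -21.45°C; T = 3.95°C
T_parcel − T_env = -3.92 − 3.95 = -7.87°C

-7.87°C (parcel cooler than environment)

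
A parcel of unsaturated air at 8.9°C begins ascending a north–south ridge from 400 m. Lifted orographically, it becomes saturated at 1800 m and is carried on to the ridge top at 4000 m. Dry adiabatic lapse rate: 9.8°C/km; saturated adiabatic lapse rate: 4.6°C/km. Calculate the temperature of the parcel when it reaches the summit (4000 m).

400 → 1800 m (dry, 9.8°C/km): ΔT = -9.8 × 1.4 = -13.72°C → T = -4.82°C
1800 → 4000 m (saturated, 4.6°C/km): ΔT = -4.6 × 2.2 = -10.12°C → T = -14.94°C

-14.94°C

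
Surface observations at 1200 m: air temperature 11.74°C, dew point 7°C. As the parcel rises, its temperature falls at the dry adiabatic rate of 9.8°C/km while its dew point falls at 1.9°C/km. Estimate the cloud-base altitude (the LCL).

1800 m

T and T_d converge at 9.8 − 1.9 = 7.9°C per km
Height above start = (11.74 − 7) / 7.9 = 0.6 km
LCL altitude = 1200 m + 600 m = 1800 m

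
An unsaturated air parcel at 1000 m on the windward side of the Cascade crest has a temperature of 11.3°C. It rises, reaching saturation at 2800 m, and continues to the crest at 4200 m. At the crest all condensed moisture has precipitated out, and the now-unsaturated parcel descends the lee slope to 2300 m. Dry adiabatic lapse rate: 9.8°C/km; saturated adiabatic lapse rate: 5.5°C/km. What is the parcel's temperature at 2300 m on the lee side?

From 1000 m to 2800 m (dry): cools by 9.8 × 1.8 = 17.64°C, giving -6.34°C.
From 2800 m to 4200 m (saturated): cools by 5.5 × 1.4 = 7.7°C, giving -14.04°C.
From 4200 m to 2300 m (dry descent): warms by 9.8 × 1.9 = 18.62°C, giving 4.58°C.

4.58°C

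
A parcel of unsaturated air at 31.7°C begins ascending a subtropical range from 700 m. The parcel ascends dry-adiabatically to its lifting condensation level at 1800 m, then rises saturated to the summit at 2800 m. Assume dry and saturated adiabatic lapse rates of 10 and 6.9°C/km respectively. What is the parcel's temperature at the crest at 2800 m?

13.8°C

700–1800 m, dry: Δz = 1.1 km ⇒ ΔT = -11°C; T = 20.7°C
1800–2800 m, saturated: Δz = 1 km ⇒ ΔT = -6.9°C; T = 13.8°C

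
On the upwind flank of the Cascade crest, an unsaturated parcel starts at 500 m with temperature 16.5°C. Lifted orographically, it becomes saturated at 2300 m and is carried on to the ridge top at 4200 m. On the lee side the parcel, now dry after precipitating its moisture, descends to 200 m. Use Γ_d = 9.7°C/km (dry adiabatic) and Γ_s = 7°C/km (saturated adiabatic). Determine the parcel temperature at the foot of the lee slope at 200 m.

24.54°C

From 500 m to 2300 m (dry): cools by 9.7 × 1.8 = 17.46°C, giving -0.96°C.
From 2300 m to 4200 m (saturated): cools by 7 × 1.9 = 13.3°C, giving -14.26°C.
From 4200 m to 200 m (dry descent): warms by 9.7 × 4 = 38.8°C, giving 24.54°C.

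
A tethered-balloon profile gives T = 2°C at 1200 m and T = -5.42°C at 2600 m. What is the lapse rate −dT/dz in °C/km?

Γ = −ΔT/Δz = (2 − (-5.42)) / (2600 − 1200) m
  = 7.42°C / 1.4 km = 5.3°C/km

5.3°C/km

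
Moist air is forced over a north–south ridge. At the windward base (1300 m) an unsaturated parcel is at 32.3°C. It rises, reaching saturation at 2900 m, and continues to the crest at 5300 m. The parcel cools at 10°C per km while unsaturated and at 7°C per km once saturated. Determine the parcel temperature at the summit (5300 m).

-0.5°C

From 1300 m to 2900 m (dry): cools by 10 × 1.6 = 16°C, giving 16.3°C.
From 2900 m to 5300 m (saturated): cools by 7 × 2.4 = 16.8°C, giving -0.5°C.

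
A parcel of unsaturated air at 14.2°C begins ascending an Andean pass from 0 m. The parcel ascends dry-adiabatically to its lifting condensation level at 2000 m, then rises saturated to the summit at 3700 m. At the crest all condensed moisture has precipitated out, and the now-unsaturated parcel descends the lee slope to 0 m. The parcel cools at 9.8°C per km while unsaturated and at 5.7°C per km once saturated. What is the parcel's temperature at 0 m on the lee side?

21.17°C

From 0 m to 2000 m (dry): cools by 9.8 × 2 = 19.6°C, giving -5.4°C.
From 2000 m to 3700 m (saturated): cools by 5.7 × 1.7 = 9.69°C, giving -15.09°C.
From 3700 m to 0 m (dry descent): warms by 9.8 × 3.7 = 36.26°C, giving 21.17°C.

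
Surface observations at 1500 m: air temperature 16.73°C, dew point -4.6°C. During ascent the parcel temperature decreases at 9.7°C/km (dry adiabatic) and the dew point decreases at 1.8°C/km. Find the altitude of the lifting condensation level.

T and T_d converge at 9.7 − 1.8 = 7.9°C per km
Height above start = (16.73 − (-4.6)) / 7.9 = 2.7 km
LCL altitude = 1500 m + 2700 m = 4200 m

4200 m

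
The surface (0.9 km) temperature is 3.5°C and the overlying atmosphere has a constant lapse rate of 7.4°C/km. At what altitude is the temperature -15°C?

Height above start = (3.5 − (-15)) / 7.4 = 2.5 km
Altitude = 900 m + 2500 m = 3400 m

3.4 km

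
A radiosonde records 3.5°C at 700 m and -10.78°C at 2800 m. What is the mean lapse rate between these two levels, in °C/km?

Γ = −ΔT/Δz = (3.5 − (-10.78)) / (2800 − 700) m
  = 14.28°C / 2.1 km = 6.8°C/km

6.8°C/km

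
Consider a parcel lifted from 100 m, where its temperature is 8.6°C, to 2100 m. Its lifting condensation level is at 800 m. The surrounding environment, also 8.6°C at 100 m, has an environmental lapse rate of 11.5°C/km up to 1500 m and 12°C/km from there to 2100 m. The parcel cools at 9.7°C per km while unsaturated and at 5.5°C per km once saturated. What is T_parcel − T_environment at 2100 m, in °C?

Parcel:
  Dry to 800 m: -9.7 × 0.7 km = -6.79°C, so T = 1.81°C.
  Saturated to 2100 m: -5.5 × 1.3 km = -7.15°C, so T = -5.34°C.
Environment:
  Environment, lower layer to 1500 m: -11.5 × 1.4 km = -16.1°C, so T = -7.5°C.
  Environment, upper layer to 2100 m: -12 × 0.6 km = -7.2°C, so T = -14.7°C.
T_parcel − T_env = -5.34 − (-14.7) = +9.36°C

+9.36°C (parcel warmer than environment)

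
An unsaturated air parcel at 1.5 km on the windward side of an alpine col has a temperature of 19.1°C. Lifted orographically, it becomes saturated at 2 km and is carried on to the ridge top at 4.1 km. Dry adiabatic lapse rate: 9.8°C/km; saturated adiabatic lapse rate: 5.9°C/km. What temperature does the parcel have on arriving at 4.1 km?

From 1500 m to 2000 m (dry): cools by 9.8 × 0.5 = 4.9°C, giving 14.2°C.
From 2000 m to 4100 m (saturated): cools by 5.9 × 2.1 = 12.39°C, giving 1.81°C.

1.81°C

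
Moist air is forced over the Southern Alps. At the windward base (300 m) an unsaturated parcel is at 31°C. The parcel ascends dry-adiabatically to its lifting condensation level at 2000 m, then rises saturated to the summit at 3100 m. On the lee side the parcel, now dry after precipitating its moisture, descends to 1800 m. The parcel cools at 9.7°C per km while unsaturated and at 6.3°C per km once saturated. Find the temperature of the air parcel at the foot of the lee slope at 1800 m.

From 300 m to 2000 m (dry): cools by 9.7 × 1.7 = 16.49°C, giving 14.51°C.
From 2000 m to 3100 m (saturated): cools by 6.3 × 1.1 = 6.93°C, giving 7.58°C.
From 3100 m to 1800 m (dry descent): warms by 9.7 × 1.3 = 12.61°C, giving 20.19°C.

20.19°C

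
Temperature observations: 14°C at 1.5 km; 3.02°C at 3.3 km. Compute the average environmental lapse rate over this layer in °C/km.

Γ = −ΔT/Δz = (14 − 3.02) / (3300 − 1500) m
  = 10.98°C / 1.8 km = 6.1°C/km

6.1°C/km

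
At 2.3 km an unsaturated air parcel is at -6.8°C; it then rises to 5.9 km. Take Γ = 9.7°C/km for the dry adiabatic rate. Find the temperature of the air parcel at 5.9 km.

2300 → 5900 m (dry adiabatic, 9.7°C/km): ΔT = -9.7 × 3.6 = -34.92°C → T = -41.72°C

-41.72°C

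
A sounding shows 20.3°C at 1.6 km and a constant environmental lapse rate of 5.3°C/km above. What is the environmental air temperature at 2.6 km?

15°C

1600 → 2600 m (environmental, 5.3°C/km): ΔT = -5.3 × 1 = -5.3°C → T = 15°C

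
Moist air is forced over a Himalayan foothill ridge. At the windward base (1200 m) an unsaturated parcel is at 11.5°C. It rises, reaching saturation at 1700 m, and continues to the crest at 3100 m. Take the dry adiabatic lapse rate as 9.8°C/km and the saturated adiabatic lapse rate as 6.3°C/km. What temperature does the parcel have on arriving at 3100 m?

From 1200 m to 1700 m (dry): cools by 9.8 × 0.5 = 4.9°C, giving 6.6°C.
From 1700 m to 3100 m (saturated): cools by 6.3 × 1.4 = 8.82°C, giving -2.22°C.

-2.22°C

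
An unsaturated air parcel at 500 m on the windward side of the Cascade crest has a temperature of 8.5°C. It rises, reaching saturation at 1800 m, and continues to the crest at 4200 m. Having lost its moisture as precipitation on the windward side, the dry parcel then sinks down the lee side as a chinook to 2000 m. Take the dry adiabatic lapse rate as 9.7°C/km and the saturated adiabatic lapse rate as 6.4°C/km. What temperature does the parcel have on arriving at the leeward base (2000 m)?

Dry to 1800 m: -9.7 × 1.3 km = -12.61°C, so T = -4.11°C.
Saturated to 4200 m: -6.4 × 2.4 km = -15.36°C, so T = -19.47°C.
Dry descent to 2000 m: +9.7 × 2.2 km = +21.34°C, so T = 1.87°C.

1.87°C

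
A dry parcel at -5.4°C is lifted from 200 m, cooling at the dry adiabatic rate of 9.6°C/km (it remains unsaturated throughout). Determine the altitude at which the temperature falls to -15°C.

Height above start = (-5.4 − (-15)) / 9.6 = 1 km
Altitude = 200 m + 1000 m = 1200 m

1200 m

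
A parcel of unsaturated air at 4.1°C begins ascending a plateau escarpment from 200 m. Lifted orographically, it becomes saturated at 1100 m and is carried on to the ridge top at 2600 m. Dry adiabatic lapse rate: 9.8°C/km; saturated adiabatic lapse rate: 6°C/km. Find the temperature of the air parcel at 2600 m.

-13.72°C

200–1100 m, dry: Δz = 0.9 km ⇒ ΔT = -8.82°C; T = -4.72°C
1100–2600 m, saturated: Δz = 1.5 km ⇒ ΔT = -9°C; T = -13.72°C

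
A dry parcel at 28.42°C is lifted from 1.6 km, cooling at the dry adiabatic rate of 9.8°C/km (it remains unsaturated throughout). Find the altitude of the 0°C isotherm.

4.5 km

Height above start = (28.42 − 0) / 9.8 = 2.9 km
Altitude = 1600 m + 2900 m = 4500 m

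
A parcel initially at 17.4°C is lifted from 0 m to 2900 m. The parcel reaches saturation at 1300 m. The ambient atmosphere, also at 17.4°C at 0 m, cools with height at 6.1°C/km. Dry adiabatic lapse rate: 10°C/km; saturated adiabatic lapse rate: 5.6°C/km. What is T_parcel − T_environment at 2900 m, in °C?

Parcel:
  Dry to 1300 m: -10 × 1.3 km = -13°C, so T = 4.4°C.
  Saturated to 2900 m: -5.6 × 1.6 km = -8.96°C, so T = -4.56°C.
Environment:
  Environment to 2900 m: -6.1 × 2.9 km = -17.69°C, so T = -0.29°C.
T_parcel − T_env = -4.56 − (-0.29) = -4.27°C

-4.27°C (parcel cooler than environment)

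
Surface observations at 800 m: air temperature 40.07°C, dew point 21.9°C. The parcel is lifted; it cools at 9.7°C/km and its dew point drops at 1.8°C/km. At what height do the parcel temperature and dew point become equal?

3100 m

T and T_d converge at 9.7 − 1.8 = 7.9°C per km
Height above start = (40.07 − 21.9) / 7.9 = 2.3 km
LCL altitude = 800 m + 2300 m = 3100 m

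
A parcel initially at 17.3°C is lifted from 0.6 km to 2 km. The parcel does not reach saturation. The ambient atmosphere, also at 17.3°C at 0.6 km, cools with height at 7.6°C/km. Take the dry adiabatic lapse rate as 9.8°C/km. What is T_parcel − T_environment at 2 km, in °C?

Parcel:
  Dry to 2000 m: -9.8 × 1.4 km = -13.72°C, so T = 3.58°C.
Environment:
  Environment to 2000 m: -7.6 × 1.4 km = -10.64°C, so T = 6.66°C.
T_parcel − T_env = 3.58 − 6.66 = -3.08°C

-3.08°C (parcel cooler than environment)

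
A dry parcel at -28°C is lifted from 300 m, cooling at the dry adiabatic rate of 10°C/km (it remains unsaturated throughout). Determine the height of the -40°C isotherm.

Height above start = (-28 − (-40)) / 10 = 1.2 km
Altitude = 300 m + 1200 m = 1500 m

1500 m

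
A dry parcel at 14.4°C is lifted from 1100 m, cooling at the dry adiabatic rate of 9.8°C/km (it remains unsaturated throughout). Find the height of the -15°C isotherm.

4100 m

Height above start = (14.4 − (-15)) / 9.8 = 3 km
Altitude = 1100 m + 3000 m = 4100 m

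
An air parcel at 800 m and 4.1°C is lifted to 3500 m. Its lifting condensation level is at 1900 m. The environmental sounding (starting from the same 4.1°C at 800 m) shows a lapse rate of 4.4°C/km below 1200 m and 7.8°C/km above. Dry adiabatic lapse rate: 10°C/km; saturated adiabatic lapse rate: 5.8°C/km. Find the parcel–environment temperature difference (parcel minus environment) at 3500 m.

-0.58°C (parcel cooler than environment)

Parcel:
  From 800 m to 1900 m (dry): cools by 10 × 1.1 = 11°C, giving -6.9°C.
  From 1900 m to 3500 m (saturated): cools by 5.8 × 1.6 = 9.28°C, giving -16.18°C.
Environment:
  From 800 m to 1200 m (environment, lower layer): cools by 4.4 × 0.4 = 1.76°C, giving 2.34°C.
  From 1200 m to 3500 m (environment, upper layer): cools by 7.8 × 2.3 = 17.94°C, giving -15.6°C.
T_parcel − T_env = -16.18 − (-15.6) = -0.58°C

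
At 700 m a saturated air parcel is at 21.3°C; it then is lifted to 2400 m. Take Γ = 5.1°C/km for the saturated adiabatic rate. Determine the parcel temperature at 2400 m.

700 → 2400 m (saturated adiabatic, 5.1°C/km): ΔT = -5.1 × 1.7 = -8.67°C → T = 12.63°C

12.63°C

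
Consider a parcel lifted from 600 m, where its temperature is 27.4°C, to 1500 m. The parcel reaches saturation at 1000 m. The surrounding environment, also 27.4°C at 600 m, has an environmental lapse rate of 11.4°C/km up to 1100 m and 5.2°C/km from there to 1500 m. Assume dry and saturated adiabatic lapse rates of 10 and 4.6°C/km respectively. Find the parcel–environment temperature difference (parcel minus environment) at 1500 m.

+1.48°C (parcel warmer than environment)

Parcel:
  From 600 m to 1000 m (dry): cools by 10 × 0.4 = 4°C, giving 23.4°C.
  From 1000 m to 1500 m (saturated): cools by 4.6 × 0.5 = 2.3°C, giving 21.1°C.
Environment:
  From 600 m to 1100 m (environment, lower layer): cools by 11.4 × 0.5 = 5.7°C, giving 21.7°C.
  From 1100 m to 1500 m (environment, upper layer): cools by 5.2 × 0.4 = 2.08°C, giving 19.62°C.
T_parcel − T_env = 21.1 − 19.62 = +1.48°C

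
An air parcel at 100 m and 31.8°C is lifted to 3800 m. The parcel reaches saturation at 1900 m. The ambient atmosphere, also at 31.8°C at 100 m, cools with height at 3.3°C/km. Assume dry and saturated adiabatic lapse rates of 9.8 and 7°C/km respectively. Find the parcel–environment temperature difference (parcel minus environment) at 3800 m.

Parcel:
  100 → 1900 m (dry, 9.8°C/km): ΔT = -9.8 × 1.8 = -17.64°C → T = 14.16°C
  1900 → 3800 m (saturated, 7°C/km): ΔT = -7 × 1.9 = -13.3°C → T = 0.86°C
Environment:
  100 → 3800 m (environment, 3.3°C/km): ΔT = -3.3 × 3.7 = -12.21°C → T = 19.59°C
T_parcel − T_env = 0.86 − 19.59 = -18.73°C

-18.73°C (parcel cooler than environment)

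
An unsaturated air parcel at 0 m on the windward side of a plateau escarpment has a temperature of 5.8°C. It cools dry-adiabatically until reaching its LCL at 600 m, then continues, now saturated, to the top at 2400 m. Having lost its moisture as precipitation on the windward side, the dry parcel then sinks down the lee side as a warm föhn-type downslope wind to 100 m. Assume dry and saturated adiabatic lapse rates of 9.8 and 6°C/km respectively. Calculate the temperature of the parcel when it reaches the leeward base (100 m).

11.66°C

From 0 m to 600 m (dry): cools by 9.8 × 0.6 = 5.88°C, giving -0.08°C.
From 600 m to 2400 m (saturated): cools by 6 × 1.8 = 10.8°C, giving -10.88°C.
From 2400 m to 100 m (dry descent): warms by 9.8 × 2.3 = 22.54°C, giving 11.66°C.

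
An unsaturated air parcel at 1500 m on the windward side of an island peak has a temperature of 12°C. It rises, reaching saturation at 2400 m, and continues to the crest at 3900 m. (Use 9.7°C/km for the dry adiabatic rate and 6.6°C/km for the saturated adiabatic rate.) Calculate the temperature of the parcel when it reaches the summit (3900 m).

-6.63°C

From 1500 m to 2400 m (dry): cools by 9.7 × 0.9 = 8.73°C, giving 3.27°C.
From 2400 m to 3900 m (saturated): cools by 6.6 × 1.5 = 9.9°C, giving -6.63°C.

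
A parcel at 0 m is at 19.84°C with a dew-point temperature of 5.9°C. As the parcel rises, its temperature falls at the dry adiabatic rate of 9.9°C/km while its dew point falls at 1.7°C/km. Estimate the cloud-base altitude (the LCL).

T and T_d converge at 9.9 − 1.7 = 8.2°C per km
Height above start = (19.84 − 5.9) / 8.2 = 1.7 km
LCL altitude = 0 m + 1700 m = 1700 m

1700 m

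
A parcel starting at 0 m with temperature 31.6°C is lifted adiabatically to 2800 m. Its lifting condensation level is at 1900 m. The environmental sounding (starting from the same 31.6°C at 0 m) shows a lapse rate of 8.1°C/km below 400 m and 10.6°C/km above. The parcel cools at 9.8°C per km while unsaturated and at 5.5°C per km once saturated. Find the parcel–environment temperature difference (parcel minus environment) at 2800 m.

+5.11°C (parcel warmer than environment)

Parcel:
  0 → 1900 m (dry, 9.8°C/km): ΔT = -9.8 × 1.9 = -18.62°C → T = 12.98°C
  1900 → 2800 m (saturated, 5.5°C/km): ΔT = -5.5 × 0.9 = -4.95°C → T = 8.03°C
Environment:
  0 → 400 m (environment, lower layer, 8.1°C/km): ΔT = -8.1 × 0.4 = -3.24°C → T = 28.36°C
  400 → 2800 m (environment, upper layer, 10.6°C/km): ΔT = -10.6 × 2.4 = -25.44°C → T = 2.92°C
T_parcel − T_env = 8.03 − 2.92 = +5.11°C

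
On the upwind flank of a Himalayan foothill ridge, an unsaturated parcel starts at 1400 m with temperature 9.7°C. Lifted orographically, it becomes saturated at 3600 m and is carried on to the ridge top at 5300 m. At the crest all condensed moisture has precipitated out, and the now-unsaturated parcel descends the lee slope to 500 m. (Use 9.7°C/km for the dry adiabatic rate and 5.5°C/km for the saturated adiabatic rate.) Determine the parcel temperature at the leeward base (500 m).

1400 → 3600 m (dry, 9.7°C/km): ΔT = -9.7 × 2.2 = -21.34°C → T = -11.64°C
3600 → 5300 m (saturated, 5.5°C/km): ΔT = -5.5 × 1.7 = -9.35°C → T = -20.99°C
5300 → 500 m (dry descent, 9.7°C/km): ΔT = +9.7 × 4.8 = +46.56°C → T = 25.57°C

25.57°C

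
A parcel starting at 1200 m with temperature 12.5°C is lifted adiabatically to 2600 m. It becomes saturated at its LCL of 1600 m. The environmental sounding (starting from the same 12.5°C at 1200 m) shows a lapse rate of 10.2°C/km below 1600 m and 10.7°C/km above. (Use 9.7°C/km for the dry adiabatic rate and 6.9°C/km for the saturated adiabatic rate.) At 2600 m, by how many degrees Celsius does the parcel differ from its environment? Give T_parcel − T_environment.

+4°C (parcel warmer than environment)

Parcel:
  Dry to 1600 m: -9.7 × 0.4 km = -3.88°C, so T = 8.62°C.
  Saturated to 2600 m: -6.9 × 1 km = -6.9°C, so T = 1.72°C.
Environment:
  Environment, lower layer to 1600 m: -10.2 × 0.4 km = -4.08°C, so T = 8.42°C.
  Environment, upper layer to 2600 m: -10.7 × 1 km = -10.7°C, so T = -2.28°C.
T_parcel − T_env = 1.72 − (-2.28) = +4°C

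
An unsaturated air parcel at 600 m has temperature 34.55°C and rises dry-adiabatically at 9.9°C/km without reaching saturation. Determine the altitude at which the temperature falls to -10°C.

5100 m

Height above start = (34.55 − (-10)) / 9.9 = 4.5 km
Altitude = 600 m + 4500 m = 5100 m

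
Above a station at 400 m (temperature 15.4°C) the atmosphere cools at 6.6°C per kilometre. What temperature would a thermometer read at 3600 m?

-5.72°C

400–3600 m, environmental: Δz = 3.2 km ⇒ ΔT = -21.12°C; T = -5.72°C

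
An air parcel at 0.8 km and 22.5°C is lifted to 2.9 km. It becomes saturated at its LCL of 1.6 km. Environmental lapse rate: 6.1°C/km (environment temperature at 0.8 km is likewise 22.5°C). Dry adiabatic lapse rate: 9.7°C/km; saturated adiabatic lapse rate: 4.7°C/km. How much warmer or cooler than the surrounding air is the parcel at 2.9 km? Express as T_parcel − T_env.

Parcel:
  From 800 m to 1600 m (dry): cools by 9.7 × 0.8 = 7.76°C, giving 14.74°C.
  From 1600 m to 2900 m (saturated): cools by 4.7 × 1.3 = 6.11°C, giving 8.63°C.
Environment:
  From 800 m to 2900 m (environment): cools by 6.1 × 2.1 = 12.81°C, giving 9.69°C.
T_parcel − T_env = 8.63 − 9.69 = -1.06°C

-1.06°C (parcel cooler than environment)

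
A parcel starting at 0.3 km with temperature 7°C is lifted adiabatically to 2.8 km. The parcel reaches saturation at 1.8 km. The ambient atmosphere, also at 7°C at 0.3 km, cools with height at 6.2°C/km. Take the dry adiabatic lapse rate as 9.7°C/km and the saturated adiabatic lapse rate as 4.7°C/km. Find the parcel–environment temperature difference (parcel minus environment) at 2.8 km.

Parcel:
  300–1800 m, dry: Δz = 1.5 km ⇒ ΔT = -14.55°C; T = -7.55°C
  1800–2800 m, saturated: Δz = 1 km ⇒ ΔT = -4.7°C; T = -12.25°C
Environment:
  300–2800 m, environment: Δz = 2.5 km ⇒ ΔT = -15.5°C; T = -8.5°C
T_parcel − T_env = -12.25 − (-8.5) = -3.75°C

-3.75°C (parcel cooler than environment)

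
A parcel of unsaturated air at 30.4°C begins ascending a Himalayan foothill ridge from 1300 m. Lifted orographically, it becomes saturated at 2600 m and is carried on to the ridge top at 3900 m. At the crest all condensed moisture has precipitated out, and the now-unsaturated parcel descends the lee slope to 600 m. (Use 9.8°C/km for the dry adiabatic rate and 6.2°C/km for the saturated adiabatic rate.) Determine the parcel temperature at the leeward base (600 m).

From 1300 m to 2600 m (dry): cools by 9.8 × 1.3 = 12.74°C, giving 17.66°C.
From 2600 m to 3900 m (saturated): cools by 6.2 × 1.3 = 8.06°C, giving 9.6°C.
From 3900 m to 600 m (dry descent): warms by 9.8 × 3.3 = 32.34°C, giving 41.94°C.

41.94°C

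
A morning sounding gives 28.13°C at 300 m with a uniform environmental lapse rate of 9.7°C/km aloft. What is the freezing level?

Height above start = (28.13 − 0) / 9.7 = 2.9 km
Altitude = 300 m + 2900 m = 3200 m

3200 m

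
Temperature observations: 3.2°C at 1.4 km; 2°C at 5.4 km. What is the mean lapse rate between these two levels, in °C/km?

Γ = −ΔT/Δz = (3.2 − 2) / (5400 − 1400) m
  = 1.2°C / 4 km = 0.3°C/km

0.3°C/km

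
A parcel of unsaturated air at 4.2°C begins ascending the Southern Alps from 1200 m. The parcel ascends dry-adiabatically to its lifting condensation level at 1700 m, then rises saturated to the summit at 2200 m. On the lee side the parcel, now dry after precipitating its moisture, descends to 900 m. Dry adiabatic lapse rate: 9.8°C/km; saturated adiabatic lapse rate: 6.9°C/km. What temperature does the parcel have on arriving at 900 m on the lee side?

8.59°C

Dry to 1700 m: -9.8 × 0.5 km = -4.9°C, so T = -0.7°C.
Saturated to 2200 m: -6.9 × 0.5 km = -3.45°C, so T = -4.15°C.
Dry descent to 900 m: +9.8 × 1.3 km = +12.74°C, so T = 8.59°C.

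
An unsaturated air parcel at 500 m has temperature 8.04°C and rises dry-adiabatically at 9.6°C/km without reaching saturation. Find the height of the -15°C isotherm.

2900 m

Height above start = (8.04 − (-15)) / 9.6 = 2.4 km
Altitude = 500 m + 2400 m = 2900 m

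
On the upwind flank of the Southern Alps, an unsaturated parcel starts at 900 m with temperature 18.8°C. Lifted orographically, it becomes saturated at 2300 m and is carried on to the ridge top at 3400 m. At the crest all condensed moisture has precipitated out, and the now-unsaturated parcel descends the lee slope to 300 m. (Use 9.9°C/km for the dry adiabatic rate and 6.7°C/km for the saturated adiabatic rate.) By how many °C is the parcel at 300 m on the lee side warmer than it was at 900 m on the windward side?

+9.46°C

900 → 2300 m (dry, 9.9°C/km): ΔT = -9.9 × 1.4 = -13.86°C → T = 4.94°C
2300 → 3400 m (saturated, 6.7°C/km): ΔT = -6.7 × 1.1 = -7.37°C → T = -2.43°C
3400 → 300 m (dry descent, 9.9°C/km): ΔT = +9.9 × 3.1 = +30.69°C → T = 28.26°C
Net change vs windward start: 28.26 − 18.8 = +9.46°C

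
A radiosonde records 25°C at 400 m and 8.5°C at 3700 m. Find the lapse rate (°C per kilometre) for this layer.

Γ = −ΔT/Δz = (25 − 8.5) / (3700 − 400) m
  = 16.5°C / 3.3 km = 5°C/km

5°C/km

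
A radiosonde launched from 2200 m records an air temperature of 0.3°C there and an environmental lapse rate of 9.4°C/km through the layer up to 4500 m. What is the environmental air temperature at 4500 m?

2200–4500 m, environmental: Δz = 2.3 km ⇒ ΔT = -21.62°C; T = -21.32°C

-21.32°C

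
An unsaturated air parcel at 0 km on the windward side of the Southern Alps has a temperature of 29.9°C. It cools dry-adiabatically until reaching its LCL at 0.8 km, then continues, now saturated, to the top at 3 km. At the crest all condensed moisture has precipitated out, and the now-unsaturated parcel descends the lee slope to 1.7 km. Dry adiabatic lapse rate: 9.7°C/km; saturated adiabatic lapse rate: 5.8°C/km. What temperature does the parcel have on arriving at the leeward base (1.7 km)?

From 0 m to 800 m (dry): cools by 9.7 × 0.8 = 7.76°C, giving 22.14°C.
From 800 m to 3000 m (saturated): cools by 5.8 × 2.2 = 12.76°C, giving 9.38°C.
From 3000 m to 1700 m (dry descent): warms by 9.7 × 1.3 = 12.61°C, giving 21.99°C.

21.99°C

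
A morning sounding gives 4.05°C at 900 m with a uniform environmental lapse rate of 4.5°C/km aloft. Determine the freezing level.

1800 m

Height above start = (4.05 − 0) / 4.5 = 0.9 km
Altitude = 900 m + 900 m = 1800 m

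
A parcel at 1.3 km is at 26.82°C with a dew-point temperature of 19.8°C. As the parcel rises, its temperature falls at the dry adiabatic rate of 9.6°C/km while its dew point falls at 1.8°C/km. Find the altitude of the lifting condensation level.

T and T_d converge at 9.6 − 1.8 = 7.8°C per km
Height above start = (26.82 − 19.8) / 7.8 = 0.9 km
LCL altitude = 1300 m + 900 m = 2200 m

2.2 km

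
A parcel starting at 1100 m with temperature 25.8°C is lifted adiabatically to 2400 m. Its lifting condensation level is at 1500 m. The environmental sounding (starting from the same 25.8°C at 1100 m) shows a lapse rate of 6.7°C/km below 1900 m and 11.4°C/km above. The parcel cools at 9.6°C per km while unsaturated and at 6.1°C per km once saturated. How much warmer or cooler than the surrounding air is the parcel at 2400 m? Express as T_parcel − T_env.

Parcel:
  Dry to 1500 m: -9.6 × 0.4 km = -3.84°C, so T = 21.96°C.
  Saturated to 2400 m: -6.1 × 0.9 km = -5.49°C, so T = 16.47°C.
Environment:
  Environment, lower layer to 1900 m: -6.7 × 0.8 km = -5.36°C, so T = 20.44°C.
  Environment, upper layer to 2400 m: -11.4 × 0.5 km = -5.7°C, so T = 14.74°C.
T_parcel − T_env = 16.47 − 14.74 = +1.73°C

+1.73°C (parcel warmer than environment)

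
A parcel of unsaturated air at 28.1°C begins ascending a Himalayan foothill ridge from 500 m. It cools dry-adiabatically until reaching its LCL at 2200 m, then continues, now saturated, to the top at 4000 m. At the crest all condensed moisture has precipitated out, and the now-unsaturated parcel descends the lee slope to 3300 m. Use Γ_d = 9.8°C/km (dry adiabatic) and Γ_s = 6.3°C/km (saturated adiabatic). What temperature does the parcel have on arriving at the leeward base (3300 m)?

6.96°C

500–2200 m, dry: Δz = 1.7 km ⇒ ΔT = -16.66°C; T = 11.44°C
2200–4000 m, saturated: Δz = 1.8 km ⇒ ΔT = -11.34°C; T = 0.1°C
4000–3300 m, dry descent: Δz = 0.7 km ⇒ ΔT = +6.86°C; T = 6.96°C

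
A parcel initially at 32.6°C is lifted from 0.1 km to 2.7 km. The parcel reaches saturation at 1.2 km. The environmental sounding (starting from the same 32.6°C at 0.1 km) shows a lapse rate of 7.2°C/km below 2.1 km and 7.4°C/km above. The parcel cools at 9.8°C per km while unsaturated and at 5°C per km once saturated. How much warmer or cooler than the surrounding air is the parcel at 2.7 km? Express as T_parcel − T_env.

Parcel:
  100–1200 m, dry: Δz = 1.1 km ⇒ ΔT = -10.78°C; T = 21.82°C
  1200–2700 m, saturated: Δz = 1.5 km ⇒ ΔT = -7.5°C; T = 14.32°C
Environment:
  100–2100 m, environment, lower layer: Δz = 2 km ⇒ ΔT = -14.4°C; T = 18.2°C
  2100–2700 m, environment, upper layer: Δz = 0.6 km ⇒ ΔT = -4.44°C; T = 13.76°C
T_parcel − T_env = 14.32 − 13.76 = +0.56°C

+0.56°C (parcel warmer than environment)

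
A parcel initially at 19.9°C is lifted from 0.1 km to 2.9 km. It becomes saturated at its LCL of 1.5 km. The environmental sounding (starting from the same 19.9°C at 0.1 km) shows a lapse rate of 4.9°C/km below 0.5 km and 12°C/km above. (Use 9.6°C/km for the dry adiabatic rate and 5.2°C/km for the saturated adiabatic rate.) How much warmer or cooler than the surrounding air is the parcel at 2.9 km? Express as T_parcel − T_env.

Parcel:
  100–1500 m, dry: Δz = 1.4 km ⇒ ΔT = -13.44°C; T = 6.46°C
  1500–2900 m, saturated: Δz = 1.4 km ⇒ ΔT = -7.28°C; T = -0.82°C
Environment:
  100–500 m, environment, lower layer: Δz = 0.4 km ⇒ ΔT = -1.96°C; T = 17.94°C
  500–2900 m, environment, upper layer: Δz = 2.4 km ⇒ ΔT = -28.8°C; T = -10.86°C
T_parcel − T_env = -0.82 − (-10.86) = +10.04°C

+10.04°C (parcel warmer than environment)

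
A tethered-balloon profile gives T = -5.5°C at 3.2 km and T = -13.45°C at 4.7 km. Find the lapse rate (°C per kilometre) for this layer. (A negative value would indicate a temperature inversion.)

Γ = −ΔT/Δz = (-5.5 − (-13.45)) / (4700 − 3200) m
  = 7.95°C / 1.5 km = 5.3°C/km

5.3°C/km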